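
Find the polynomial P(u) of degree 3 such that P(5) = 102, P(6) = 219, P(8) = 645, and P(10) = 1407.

Write P(u) = au^3 + bu^2 + cu + d. Substituting each data point gives a linear system:
  125a + 25b + 5c + d = 102
  216a + 36b + 6c + d = 219
  512a + 64b + 8c + d = 645
  1000a + 100b + 10c + d = 1407
Solving the system yields a = 2, b = -6, c = 1, d = -3.
So P(u) = 2u^3 - 6u^2 + u - 3.
Check: P(8) = 645. ✓

P(u) = 2u^3 - 6u^2 + u - 3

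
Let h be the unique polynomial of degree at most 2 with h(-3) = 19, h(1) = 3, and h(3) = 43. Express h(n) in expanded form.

Using the Lagrange interpolation formula with nodes -3, 1, 3:
  L_0(n) = (n - 1)(n - 3) / 24
  L_1(n) = (n + 3)(n - 3) / -8
  L_2(n) = (n + 3)(n - 1) / 12
Then h(n) = 19·L_0(n) + 3·L_1(n) + 43·L_2(n).
Expanding and collecting terms gives h(n) = 4n^2 + 4n - 5.
Check: h(-3) = 19. ✓

h(n) = 4n^2 + 4n - 5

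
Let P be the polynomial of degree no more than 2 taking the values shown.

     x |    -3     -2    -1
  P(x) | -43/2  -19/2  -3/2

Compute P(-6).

-163/2

Forward differences of the values at x = -3, -2, -1:
  P  : -43/2  -19/2  -3/2
  Δ  : 12  8
  Δ^2: -4
The second differences are constant, confirming degree 2.
Interpolating (Newton forward form) and evaluating at x = -6 gives P(-6) = -163/2.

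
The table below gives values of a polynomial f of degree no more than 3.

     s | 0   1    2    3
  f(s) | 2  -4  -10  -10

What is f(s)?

Write f(s) = as^3 + bs^2 + cs + d. Substituting each data point gives a linear system:
  d = 2
  a + b + c + d = -4
  8a + 4b + 2c + d = -10
  27a + 9b + 3c + d = -10
Solving the system yields a = 1, b = -3, c = -4, d = 2.
So f(s) = s³ - 3s² - 4s + 2.
Check: f(0) = 2. ✓

f(s) = s^3 - 3s^2 - 4s + 2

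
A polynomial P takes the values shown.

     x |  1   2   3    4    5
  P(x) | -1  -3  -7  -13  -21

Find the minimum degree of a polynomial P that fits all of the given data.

Forward differences of the values at x = 1, 2, 3, 4, 5:
  P  : -1  -3  -7  -13  -21
  Δ  : -2  -4  -6  -8
  Δ^2: -2  -2  -2
  Δ^3: 0  0
  Δ^4: 0
The second differences are constant (-2) and nonzero, while all higher differences vanish, so the minimal degree is 2.

2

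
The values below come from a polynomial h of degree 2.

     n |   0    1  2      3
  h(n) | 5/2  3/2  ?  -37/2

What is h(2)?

The 3 known points determine the degree-2 polynomial uniquely.
Write h(n) = an^2 + bn + c. Substituting each data point gives a linear system:
  c = 5/2
  a + b + c = 3/2
  9a + 3b + c = -37/2
Solving the system yields a = -3, b = 2, c = 5/2.
So h(n) = -3n^2 + 2n + 5/2.
Then h(2) = -11/2.

-11/2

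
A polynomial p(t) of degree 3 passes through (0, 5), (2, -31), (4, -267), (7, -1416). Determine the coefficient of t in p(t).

0

Write p(t) = at^3 + bt^2 + ct + d. Substituting each data point gives a linear system:
  d = 5
  8a + 4b + 2c + d = -31
  64a + 16b + 4c + d = -267
  343a + 49b + 7c + d = -1416
Solving the system yields a = -4, b = -1, c = 0, d = 5.
So p(t) = -4t³ - t² + 5.
The coefficient of t is 0.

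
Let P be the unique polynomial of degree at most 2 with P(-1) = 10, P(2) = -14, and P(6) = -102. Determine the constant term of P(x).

Write P(x) = ax^2 + bx + c. Substituting each data point gives a linear system:
  a - b + c = 10
  4a + 2b + c = -14
  36a + 6b + c = -102
Solving the system yields a = -2, b = -6, c = 6.
So P(x) = -2x^2 - 6x + 6.
The constant term is 6.

6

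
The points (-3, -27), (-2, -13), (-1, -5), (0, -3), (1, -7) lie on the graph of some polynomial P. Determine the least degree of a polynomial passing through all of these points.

Forward differences of the values at t = -3, -2, -1, 0, 1:
  P  : -27  -13  -5  -3  -7
  Δ  : 14  8  2  -4
  Δ^2: -6  -6  -6
  Δ^3: 0  0
  Δ^4: 0
The second differences are constant (-6) and nonzero, while all higher differences vanish, so the minimal degree is 2.

2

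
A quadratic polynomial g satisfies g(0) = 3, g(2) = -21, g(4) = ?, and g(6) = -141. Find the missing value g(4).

On equispaced nodes a degree-2 polynomial has vanishing third forward difference, so
  - g(0) + 3·g(2) - 3·g(4) + g(6) = 0.
Substituting the known values and solving for g(4):
  -3·g(4) = 207
  g(4) = -69.

-69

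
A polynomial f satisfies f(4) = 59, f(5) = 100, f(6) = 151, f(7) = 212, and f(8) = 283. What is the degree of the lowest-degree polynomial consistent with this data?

Forward differences of the values at x = 4, 5, 6, 7, 8:
  f  : 59  100  151  212  283
  Δ  : 41  51  61  71
  Δ^2: 10  10  10
  Δ^3: 0  0
  Δ^4: 0
The second differences are constant (10) and nonzero, while all higher differences vanish, so the minimal degree is 2.

2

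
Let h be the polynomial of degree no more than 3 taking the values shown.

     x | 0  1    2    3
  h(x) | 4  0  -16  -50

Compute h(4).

Write h(x) = ax^3 + bx^2 + cx + d. Substituting each data point gives a linear system:
  d = 4
  a + b + c + d = 0
  8a + 4b + 2c + d = -16
  27a + 9b + 3c + d = -50
Solving the system yields a = -1, b = -3, c = 0, d = 4.
So h(x) = -x^3 - 3x^2 + 4.
Then h(4) = -108.

-108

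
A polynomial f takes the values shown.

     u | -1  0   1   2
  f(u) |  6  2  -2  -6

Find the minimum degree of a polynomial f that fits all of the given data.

Forward differences of the values at u = -1, 0, 1, 2:
  f  : 6  2  -2  -6
  Δ  : -4  -4  -4
  Δ^2: 0  0
  Δ^3: 0
The first differences are constant (-4) and nonzero, while all higher differences vanish, so the minimal degree is 1.

1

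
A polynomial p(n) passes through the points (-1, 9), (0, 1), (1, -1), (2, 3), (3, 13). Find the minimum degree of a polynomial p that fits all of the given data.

Forward differences of the values at n = -1, 0, 1, 2, 3:
  p  : 9  1  -1  3  13
  Δ  : -8  -2  4  10
  Δ^2: 6  6  6
  Δ^3: 0  0
  Δ^4: 0
The second differences are constant (6) and nonzero, while all higher differences vanish, so the minimal degree is 2.

2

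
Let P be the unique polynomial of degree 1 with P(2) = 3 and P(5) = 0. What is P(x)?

Using the Lagrange interpolation formula with nodes 2, 5:
  L_0(x) = (x - 5) / -3
  L_1(x) = (x - 2) / 3
Then P(x) = 3·L_0(x) + 0·L_1(x).
Expanding and collecting terms gives P(x) = -x + 5.
Check: P(2) = 3. ✓

P(x) = -x + 5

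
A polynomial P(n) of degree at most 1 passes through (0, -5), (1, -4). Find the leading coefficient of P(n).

1

Write P(n) = an + b. Substituting each data point gives a linear system:
  b = -5
  a + b = -4
Solving the system yields a = 1, b = -5.
So P(n) = n - 5.
The leading coefficient is 1.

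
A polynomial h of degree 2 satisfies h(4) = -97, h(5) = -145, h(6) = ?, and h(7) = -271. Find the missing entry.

-203

On equispaced nodes a degree-2 polynomial has vanishing third forward difference, so
  - h(4) + 3·h(5) - 3·h(6) + h(7) = 0.
Substituting the known values and solving for h(6):
  -3·h(6) = 609
  h(6) = -203.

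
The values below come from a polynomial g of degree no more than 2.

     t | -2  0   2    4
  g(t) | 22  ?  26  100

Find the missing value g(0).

On equispaced nodes a degree-2 polynomial has vanishing third forward difference, so
  - g(-2) + 3·g(0) - 3·g(2) + g(4) = 0.
Substituting the known values and solving for g(0):
  3·g(0) = 0
  g(0) = 0.

0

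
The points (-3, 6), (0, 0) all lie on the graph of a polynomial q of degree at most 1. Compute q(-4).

Using the Lagrange interpolation formula with nodes -3, 0:
  L_0(t) = t / -3
  L_1(t) = (t + 3) / 3
Then q(t) = 6·L_0(t) + 0·L_1(t).
Expanding and collecting terms gives q(t) = -2t.
Evaluating at t = -4: q(-4) = 8.

8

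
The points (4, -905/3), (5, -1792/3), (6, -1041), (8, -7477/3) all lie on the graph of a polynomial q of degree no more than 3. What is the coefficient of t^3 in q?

-5

Write q(t) = at^3 + bt^2 + ct + d. Substituting each data point gives a linear system:
  64a + 16b + 4c + d = -905/3
  125a + 25b + 5c + d = -1792/3
  216a + 36b + 6c + d = -1041
  512a + 64b + 8c + d = -7477/3
Solving the system yields a = -5, b = 1, c = 1/3, d = 1.
So q(t) = -5t^3 + t^2 + (1/3)t + 1.
The leading coefficient is -5.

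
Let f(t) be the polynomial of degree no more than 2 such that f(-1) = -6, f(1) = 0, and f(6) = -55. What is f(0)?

-1

Write f(t) = at^2 + bt + c. Substituting each data point gives a linear system:
  a - b + c = -6
  a + b + c = 0
  36a + 6b + c = -55
Solving the system yields a = -2, b = 3, c = -1.
So f(t) = -2t² + 3t - 1.
Then f(0) = -1.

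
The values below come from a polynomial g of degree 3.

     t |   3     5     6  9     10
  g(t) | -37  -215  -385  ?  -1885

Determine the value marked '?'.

-1363

The 4 known points determine the degree-3 polynomial uniquely.
Write g(t) = at^3 + bt^2 + ct + d. Substituting each data point gives a linear system:
  27a + 9b + 3c + d = -37
  125a + 25b + 5c + d = -215
  216a + 36b + 6c + d = -385
  1000a + 100b + 10c + d = -1885
Solving the system yields a = -2, b = 1, c = 1, d = 5.
So g(t) = -2t^3 + t^2 + t + 5.
Then g(9) = -1363.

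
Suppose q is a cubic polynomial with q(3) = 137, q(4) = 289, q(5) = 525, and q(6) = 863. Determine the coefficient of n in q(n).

-1

Write q(n) = an^3 + bn^2 + cn + d. Substituting each data point gives a linear system:
  27a + 9b + 3c + d = 137
  64a + 16b + 4c + d = 289
  125a + 25b + 5c + d = 525
  216a + 36b + 6c + d = 863
Solving the system yields a = 3, b = 6, c = -1, d = 5.
So q(n) = 3n^3 + 6n^2 - n + 5.
The coefficient of n is -1.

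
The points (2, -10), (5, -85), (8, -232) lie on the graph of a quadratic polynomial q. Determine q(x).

q(x) = -4x^2 + 3x

Using the Lagrange interpolation formula with nodes 2, 5, 8:
  L_0(x) = (x - 5)(x - 8) / 18
  L_1(x) = (x - 2)(x - 8) / -9
  L_2(x) = (x - 2)(x - 5) / 18
Then q(x) = -10·L_0(x) - 85·L_1(x) - 232·L_2(x).
Expanding and collecting terms gives q(x) = -4x^2 + 3x.
Check: q(8) = -232. ✓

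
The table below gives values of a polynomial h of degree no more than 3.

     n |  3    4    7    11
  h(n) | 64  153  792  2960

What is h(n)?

h(n) = 2n^3 + 3n^2 - 6n + 1

Write h(n) = an^3 + bn^2 + cn + d. Substituting each data point gives a linear system:
  27a + 9b + 3c + d = 64
  64a + 16b + 4c + d = 153
  343a + 49b + 7c + d = 792
  1331a + 121b + 11c + d = 2960
Solving the system yields a = 2, b = 3, c = -6, d = 1.
So h(n) = 2n^3 + 3n^2 - 6n + 1.
Check: h(3) = 64. ✓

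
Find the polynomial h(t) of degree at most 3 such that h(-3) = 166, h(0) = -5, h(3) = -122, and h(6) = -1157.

h(t) = -6t^3 + 3t^2 + 6t - 5

Write h(t) = at^3 + bt^2 + ct + d. Substituting each data point gives a linear system:
  -27a + 9b - 3c + d = 166
  d = -5
  27a + 9b + 3c + d = -122
  216a + 36b + 6c + d = -1157
Solving the system yields a = -6, b = 3, c = 6, d = -5.
So h(t) = -6t^3 + 3t^2 + 6t - 5.
Check: h(0) = -5. ✓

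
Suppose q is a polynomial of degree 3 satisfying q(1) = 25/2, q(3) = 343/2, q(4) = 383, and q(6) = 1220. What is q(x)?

Write q(x) = ax^3 + bx^2 + cx + d. Substituting each data point gives a linear system:
  a + b + c + d = 25/2
  27a + 9b + 3c + d = 343/2
  64a + 16b + 4c + d = 383
  216a + 36b + 6c + d = 1220
Solving the system yields a = 5, b = 4, c = -3/2, d = 5.
So q(x) = 5x³ + 4x² - (3/2)x + 5.
Check: q(1) = 25/2. ✓

q(x) = 5x^3 + 4x^2 - (3/2)x + 5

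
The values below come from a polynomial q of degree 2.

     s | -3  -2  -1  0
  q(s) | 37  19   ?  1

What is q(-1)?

The 3 known points determine the degree-2 polynomial uniquely.
Write q(s) = as^2 + bs + c. Substituting each data point gives a linear system:
  9a - 3b + c = 37
  4a - 2b + c = 19
  c = 1
Solving the system yields a = 3, b = -3, c = 1.
So q(s) = 3s^2 - 3s + 1.
Then q(-1) = 7.

7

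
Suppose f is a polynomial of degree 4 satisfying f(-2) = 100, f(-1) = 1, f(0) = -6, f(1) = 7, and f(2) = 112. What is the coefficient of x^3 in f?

0

Write f(x) = ax^4 + bx^3 + cx^2 + dx + e. Substituting each data point gives a linear system:
  16a - 8b + 4c - 2d + e = 100
  a - b + c - d + e = 1
  e = -6
  a + b + c + d + e = 7
  16a + 8b + 4c + 2d + e = 112
Solving the system yields a = 6, b = 0, c = 4, d = 3, e = -6.
So f(x) = 6x⁴ + 4x² + 3x - 6.
The coefficient of x^3 is 0.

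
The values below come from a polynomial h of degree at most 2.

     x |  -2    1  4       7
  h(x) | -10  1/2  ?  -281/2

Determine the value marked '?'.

The 3 known points determine the degree-2 polynomial uniquely.
Write h(x) = ax^2 + bx + c. Substituting each data point gives a linear system:
  4a - 2b + c = -10
  a + b + c = 1/2
  49a + 7b + c = -281/2
Solving the system yields a = -3, b = 1/2, c = 3.
So h(x) = -3x² + (1/2)x + 3.
Then h(4) = -43.

-43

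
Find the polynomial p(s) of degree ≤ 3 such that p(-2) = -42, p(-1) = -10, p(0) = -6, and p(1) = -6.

Using the Lagrange interpolation formula with nodes -2, -1, 0, 1:
  L_0(s) = (s + 1)s(s - 1) / -6
  L_1(s) = (s + 2)s(s - 1) / 2
  L_2(s) = (s + 2)(s + 1)(s - 1) / -2
  L_3(s) = (s + 2)(s + 1)s / 6
Then p(s) = -42·L_0(s) - 10·L_1(s) - 6·L_2(s) - 6·L_3(s).
Expanding and collecting terms gives p(s) = 4s^3 - 2s^2 - 2s - 6.
Check: p(1) = -6. ✓

p(s) = 4s^3 - 2s^2 - 2s - 6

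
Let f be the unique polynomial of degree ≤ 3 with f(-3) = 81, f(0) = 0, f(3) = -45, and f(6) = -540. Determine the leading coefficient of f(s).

Write f(s) = as^3 + bs^2 + cs + d. Substituting each data point gives a linear system:
  -27a + 9b - 3c + d = 81
  d = 0
  27a + 9b + 3c + d = -45
  216a + 36b + 6c + d = -540
Solving the system yields a = -3, b = 2, c = 6, d = 0.
So f(s) = -3s³ + 2s² + 6s.
The leading coefficient is -3.

-3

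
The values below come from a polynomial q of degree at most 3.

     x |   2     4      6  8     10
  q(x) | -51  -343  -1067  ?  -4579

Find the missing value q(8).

On equispaced nodes a degree-3 polynomial has vanishing fourth forward difference, so
  q(2) - 4·q(4) + 6·q(6) - 4·q(8) + q(10) = 0.
Substituting the known values and solving for q(8):
  -4·q(8) = 9660
  q(8) = -2415.

-2415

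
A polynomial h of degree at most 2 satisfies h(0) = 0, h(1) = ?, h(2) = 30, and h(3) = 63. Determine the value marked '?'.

9

The 3 known points determine the degree-2 polynomial uniquely.
Write h(u) = au^2 + bu + c. Substituting each data point gives a linear system:
  c = 0
  4a + 2b + c = 30
  9a + 3b + c = 63
Solving the system yields a = 6, b = 3, c = 0.
So h(u) = 6u^2 + 3u.
Then h(1) = 9.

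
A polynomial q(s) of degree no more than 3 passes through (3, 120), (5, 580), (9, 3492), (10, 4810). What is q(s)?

q(s) = 5s^3 - 2s^2 + s

Write q(s) = as^3 + bs^2 + cs + d. Substituting each data point gives a linear system:
  27a + 9b + 3c + d = 120
  125a + 25b + 5c + d = 580
  729a + 81b + 9c + d = 3492
  1000a + 100b + 10c + d = 4810
Solving the system yields a = 5, b = -2, c = 1, d = 0.
So q(s) = 5s^3 - 2s^2 + s.
Check: q(9) = 3492. ✓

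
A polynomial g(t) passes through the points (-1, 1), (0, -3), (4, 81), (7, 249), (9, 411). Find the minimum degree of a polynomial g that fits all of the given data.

Divided differences on the nodes -1, 0, 4, 7, 9:
  order 0: 1  -3  81  249  411
  order 1: -4  21  56  81
  order 2: 5  5  5
  order 3: 0  0
  order 4: 0
The order-2 divided differences are all 5 (nonzero) and every higher order vanishes, so the data lies on a polynomial of degree exactly 2.

2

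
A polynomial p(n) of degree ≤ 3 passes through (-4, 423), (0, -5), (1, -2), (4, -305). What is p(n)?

p(n) = -6n^3 + 4n^2 + 5n - 5

Write p(n) = an^3 + bn^2 + cn + d. Substituting each data point gives a linear system:
  -64a + 16b - 4c + d = 423
  d = -5
  a + b + c + d = -2
  64a + 16b + 4c + d = -305
Solving the system yields a = -6, b = 4, c = 5, d = -5.
So p(n) = -6n³ + 4n² + 5n - 5.
Check: p(4) = -305. ✓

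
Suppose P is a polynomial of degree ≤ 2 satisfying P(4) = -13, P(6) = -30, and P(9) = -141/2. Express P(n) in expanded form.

P(n) = -n^2 + (3/2)n - 3

Using the Lagrange interpolation formula with nodes 4, 6, 9:
  L_0(n) = (n - 6)(n - 9) / 10
  L_1(n) = (n - 4)(n - 9) / -6
  L_2(n) = (n - 4)(n - 6) / 15
Then P(n) = -13·L_0(n) - 30·L_1(n) - 141/2·L_2(n).
Expanding and collecting terms gives P(n) = -n^2 + (3/2)n - 3.
Check: P(4) = -13. ✓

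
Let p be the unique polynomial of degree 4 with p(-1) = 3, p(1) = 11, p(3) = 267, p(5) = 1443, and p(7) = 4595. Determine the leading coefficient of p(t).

Write p(t) = at^4 + bt^3 + ct^2 + dt + e. Substituting each data point gives a linear system:
  a - b + c - d + e = 3
  a + b + c + d + e = 11
  81a + 27b + 9c + 3d + e = 267
  625a + 125b + 25c + 5d + e = 1443
  2401a + 343b + 49c + 7d + e = 4595
Solving the system yields a = 1, b = 6, c = 3, d = -2, e = 3.
So p(t) = t^4 + 6t^3 + 3t^2 - 2t + 3.
The leading coefficient is 1.

1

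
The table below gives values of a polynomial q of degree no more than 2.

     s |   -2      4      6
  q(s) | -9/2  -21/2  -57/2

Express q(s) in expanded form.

Write q(s) = as^2 + bs + c. Substituting each data point gives a linear system:
  4a - 2b + c = -9/2
  16a + 4b + c = -21/2
  36a + 6b + c = -57/2
Solving the system yields a = -1, b = 1, c = 3/2.
So q(s) = -s^2 + s + 3/2.
Check: q(4) = -21/2. ✓

q(s) = -s^2 + s + 3/2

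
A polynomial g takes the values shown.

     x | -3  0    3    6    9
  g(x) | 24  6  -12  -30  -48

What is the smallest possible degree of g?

1

Forward differences of the values at x = -3, 0, 3, 6, 9:
  g  : 24  6  -12  -30  -48
  Δ  : -18  -18  -18  -18
  Δ^2: 0  0  0
  Δ^3: 0  0
  Δ^4: 0
The first differences are constant (-18) and nonzero, while all higher differences vanish, so the minimal degree is 1.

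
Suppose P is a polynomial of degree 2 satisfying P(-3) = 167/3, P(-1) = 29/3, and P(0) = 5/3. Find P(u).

Write P(u) = au^2 + bu + c. Substituting each data point gives a linear system:
  9a - 3b + c = 167/3
  a - b + c = 29/3
  c = 5/3
Solving the system yields a = 5, b = -3, c = 5/3.
So P(u) = 5u^2 - 3u + 5/3.
Check: P(-1) = 29/3. ✓

P(u) = 5u^2 - 3u + 5/3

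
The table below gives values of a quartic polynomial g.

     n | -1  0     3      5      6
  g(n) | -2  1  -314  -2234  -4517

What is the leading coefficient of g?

-3

Write g(n) = an^4 + bn^3 + cn^2 + dn + e. Substituting each data point gives a linear system:
  a - b + c - d + e = -2
  e = 1
  81a + 27b + 9c + 3d + e = -314
  625a + 125b + 25c + 5d + e = -2234
  1296a + 216b + 36c + 6d + e = -4517
Solving the system yields a = -3, b = -3, c = 0, d = 3, e = 1.
So g(n) = -3n^4 - 3n^3 + 3n + 1.
The leading coefficient is -3.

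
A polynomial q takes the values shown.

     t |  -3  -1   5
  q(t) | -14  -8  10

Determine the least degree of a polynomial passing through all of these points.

Divided differences on the nodes -3, -1, 5:
  order 0: -14  -8  10
  order 1: 3  3
  order 2: 0
The order-1 divided differences are all 3 (nonzero) and every higher order vanishes, so the data lies on a polynomial of degree exactly 1.

1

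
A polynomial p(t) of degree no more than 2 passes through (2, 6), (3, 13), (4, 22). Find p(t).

Using the Lagrange interpolation formula with nodes 2, 3, 4:
  L_0(t) = (t - 3)(t - 4) / 2
  L_1(t) = (t - 2)(t - 4) / -1
  L_2(t) = (t - 2)(t - 3) / 2
Then p(t) = 6·L_0(t) + 13·L_1(t) + 22·L_2(t).
Expanding and collecting terms gives p(t) = t² + 2t - 2.
Check: p(4) = 22. ✓

p(t) = t^2 + 2t - 2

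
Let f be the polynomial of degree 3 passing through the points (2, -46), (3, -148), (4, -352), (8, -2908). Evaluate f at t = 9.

-4162

Using the Lagrange interpolation formula with nodes 2, 3, 4, 8:
  L_0(t) = (t - 3)(t - 4)(t - 8) / -12
  L_1(t) = (t - 2)(t - 4)(t - 8) / 5
  L_2(t) = (t - 2)(t - 3)(t - 8) / -8
  L_3(t) = (t - 2)(t - 3)(t - 4) / 120
Then f(t) = -46·L_0(t) - 148·L_1(t) - 352·L_2(t) - 2908·L_3(t).
Expanding and collecting terms gives f(t) = -6t^3 + 3t^2 - 3t - 4.
Evaluating at t = 9: f(9) = -4162.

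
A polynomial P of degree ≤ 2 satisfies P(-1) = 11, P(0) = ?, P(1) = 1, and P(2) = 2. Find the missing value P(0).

On equispaced nodes a degree-2 polynomial has vanishing third forward difference, so
  - P(-1) + 3·P(0) - 3·P(1) + P(2) = 0.
Substituting the known values and solving for P(0):
  3·P(0) = 12
  P(0) = 4.

4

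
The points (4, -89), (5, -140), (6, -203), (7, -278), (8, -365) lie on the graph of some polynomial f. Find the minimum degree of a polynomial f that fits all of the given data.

2

Forward differences of the values at u = 4, 5, 6, 7, 8:
  f  : -89  -140  -203  -278  -365
  Δ  : -51  -63  -75  -87
  Δ^2: -12  -12  -12
  Δ^3: 0  0
  Δ^4: 0
The second differences are constant (-12) and nonzero, while all higher differences vanish, so the minimal degree is 2.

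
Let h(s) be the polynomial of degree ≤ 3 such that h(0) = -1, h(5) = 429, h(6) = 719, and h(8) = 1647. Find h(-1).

-9

Using the Lagrange interpolation formula with nodes 0, 5, 6, 8:
  L_0(s) = (s - 5)(s - 6)(s - 8) / -240
  L_1(s) = s(s - 6)(s - 8) / 15
  L_2(s) = s(s - 5)(s - 8) / -12
  L_3(s) = s(s - 5)(s - 6) / 48
Then h(s) = -1·L_0(s) + 429·L_1(s) + 719·L_2(s) + 1647·L_3(s).
Expanding and collecting terms gives h(s) = 3s^3 + s^2 + 6s - 1.
Evaluating at s = -1: h(-1) = -9.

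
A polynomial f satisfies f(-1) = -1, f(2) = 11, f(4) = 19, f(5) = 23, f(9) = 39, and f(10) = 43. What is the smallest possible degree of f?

Divided differences on the nodes -1, 2, 4, 5, 9, 10:
  order 0: -1  11  19  23  39  43
  order 1: 4  4  4  4  4
  order 2: 0  0  0  0
  order 3: 0  0  0
  order 4: 0  0
  order 5: 0
The order-1 divided differences are all 4 (nonzero) and every higher order vanishes, so the data lies on a polynomial of degree exactly 1.

1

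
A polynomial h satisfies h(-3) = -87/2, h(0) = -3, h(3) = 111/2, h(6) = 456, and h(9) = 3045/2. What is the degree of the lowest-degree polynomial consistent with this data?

Forward differences of the values at n = -3, 0, 3, 6, 9:
  h  : -87/2  -3  111/2  456  3045/2
  Δ  : 81/2  117/2  801/2  2133/2
  Δ^2: 18  342  666
  Δ^3: 324  324
  Δ^4: 0
The third differences are constant (324) and nonzero, while all higher differences vanish, so the minimal degree is 3.

3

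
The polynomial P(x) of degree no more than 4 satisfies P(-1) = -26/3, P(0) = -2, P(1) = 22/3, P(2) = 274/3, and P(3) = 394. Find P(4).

3394/3

Write P(x) = ax^4 + bx^3 + cx^2 + dx + e. Substituting each data point gives a linear system:
  a - b + c - d + e = -26/3
  e = -2
  a + b + c + d + e = 22/3
  16a + 8b + 4c + 2d + e = 274/3
  81a + 27b + 9c + 3d + e = 394
Solving the system yields a = 3, b = 6, c = -5/3, d = 2, e = -2.
So P(x) = 3x^4 + 6x^3 - (5/3)x^2 + 2x - 2.
Then P(4) = 3394/3.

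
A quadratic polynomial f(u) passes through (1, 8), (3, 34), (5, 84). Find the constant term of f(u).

Write f(u) = au^2 + bu + c. Substituting each data point gives a linear system:
  a + b + c = 8
  9a + 3b + c = 34
  25a + 5b + c = 84
Solving the system yields a = 3, b = 1, c = 4.
So f(u) = 3u^2 + u + 4.
The constant term is 4.

4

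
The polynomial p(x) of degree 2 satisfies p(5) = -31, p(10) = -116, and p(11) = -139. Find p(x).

p(x) = -x^2 - 2x + 4

Using the Lagrange interpolation formula with nodes 5, 10, 11:
  L_0(x) = (x - 10)(x - 11) / 30
  L_1(x) = (x - 5)(x - 11) / -5
  L_2(x) = (x - 5)(x - 10) / 6
Then p(x) = -31·L_0(x) - 116·L_1(x) - 139·L_2(x).
Expanding and collecting terms gives p(x) = -x^2 - 2x + 4.
Check: p(5) = -31. ✓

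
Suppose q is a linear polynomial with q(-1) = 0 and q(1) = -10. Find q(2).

-15

Using the Lagrange interpolation formula with nodes -1, 1:
  L_0(x) = (x - 1) / -2
  L_1(x) = (x + 1) / 2
Then q(x) = 0·L_0(x) - 10·L_1(x).
Expanding and collecting terms gives q(x) = -5x - 5.
Evaluating at x = 2: q(2) = -15.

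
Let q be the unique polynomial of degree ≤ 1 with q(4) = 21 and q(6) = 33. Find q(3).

Write q(t) = at + b. Substituting each data point gives a linear system:
  4a + b = 21
  6a + b = 33
Solving the system yields a = 6, b = -3.
So q(t) = 6t - 3.
Then q(3) = 15.

15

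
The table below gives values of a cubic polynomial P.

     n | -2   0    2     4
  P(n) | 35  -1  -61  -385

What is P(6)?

-1213

Write P(n) = an^3 + bn^2 + cn + d. Substituting each data point gives a linear system:
  -8a + 4b - 2c + d = 35
  d = -1
  8a + 4b + 2c + d = -61
  64a + 16b + 4c + d = -385
Solving the system yields a = -5, b = -3, c = -4, d = -1.
So P(n) = -5n³ - 3n² - 4n - 1.
Then P(6) = -1213.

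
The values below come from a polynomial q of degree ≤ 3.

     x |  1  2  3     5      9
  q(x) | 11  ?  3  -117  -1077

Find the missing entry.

15

The 4 known points determine the degree-3 polynomial uniquely.
Write q(x) = ax^3 + bx^2 + cx + d. Substituting each data point gives a linear system:
  a + b + c + d = 11
  27a + 9b + 3c + d = 3
  125a + 25b + 5c + d = -117
  729a + 81b + 9c + d = -1077
Solving the system yields a = -2, b = 4, c = 6, d = 3.
So q(x) = -2x³ + 4x² + 6x + 3.
Then q(2) = 15.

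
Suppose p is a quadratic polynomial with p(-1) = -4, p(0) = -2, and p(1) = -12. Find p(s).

p(s) = -6s^2 - 4s - 2

Write p(s) = as^2 + bs + c. Substituting each data point gives a linear system:
  a - b + c = -4
  c = -2
  a + b + c = -12
Solving the system yields a = -6, b = -4, c = -2.
So p(s) = -6s^2 - 4s - 2.
Check: p(0) = -2. ✓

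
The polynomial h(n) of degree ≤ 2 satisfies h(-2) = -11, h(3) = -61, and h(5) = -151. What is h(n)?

h(n) = -5n^2 - 5n - 1

Write h(n) = an^2 + bn + c. Substituting each data point gives a linear system:
  4a - 2b + c = -11
  9a + 3b + c = -61
  25a + 5b + c = -151
Solving the system yields a = -5, b = -5, c = -1.
So h(n) = -5n^2 - 5n - 1.
Check: h(-2) = -11. ✓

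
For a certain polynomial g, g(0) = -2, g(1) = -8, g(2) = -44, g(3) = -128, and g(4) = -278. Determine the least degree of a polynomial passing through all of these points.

Forward differences of the values at u = 0, 1, 2, 3, 4:
  g  : -2  -8  -44  -128  -278
  Δ  : -6  -36  -84  -150
  Δ^2: -30  -48  -66
  Δ^3: -18  -18
  Δ^4: 0
The third differences are constant (-18) and nonzero, while all higher differences vanish, so the minimal degree is 3.

3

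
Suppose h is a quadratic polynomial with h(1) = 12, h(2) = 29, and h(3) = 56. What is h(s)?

h(s) = 5s^2 + 2s + 5

Write h(s) = as^2 + bs + c. Substituting each data point gives a linear system:
  a + b + c = 12
  4a + 2b + c = 29
  9a + 3b + c = 56
Solving the system yields a = 5, b = 2, c = 5.
So h(s) = 5s^2 + 2s + 5.
Check: h(1) = 12. ✓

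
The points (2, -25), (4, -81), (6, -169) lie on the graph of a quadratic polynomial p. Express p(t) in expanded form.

p(t) = -4t^2 - 4t - 1

Write p(t) = at^2 + bt + c. Substituting each data point gives a linear system:
  4a + 2b + c = -25
  16a + 4b + c = -81
  36a + 6b + c = -169
Solving the system yields a = -4, b = -4, c = -1.
So p(t) = -4t² - 4t - 1.
Check: p(4) = -81. ✓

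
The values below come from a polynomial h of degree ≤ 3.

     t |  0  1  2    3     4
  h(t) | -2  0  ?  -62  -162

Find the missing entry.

The 4 known points determine the degree-3 polynomial uniquely.
Write h(t) = at^3 + bt^2 + ct + d. Substituting each data point gives a linear system:
  d = -2
  a + b + c + d = 0
  27a + 9b + 3c + d = -62
  64a + 16b + 4c + d = -162
Solving the system yields a = -3, b = 1, c = 4, d = -2.
So h(t) = -3t³ + t² + 4t - 2.
Then h(2) = -14.

-14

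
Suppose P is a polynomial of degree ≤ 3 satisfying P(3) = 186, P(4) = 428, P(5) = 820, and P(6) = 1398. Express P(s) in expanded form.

Using the Lagrange interpolation formula with nodes 3, 4, 5, 6:
  L_0(s) = (s - 4)(s - 5)(s - 6) / -6
  L_1(s) = (s - 3)(s - 5)(s - 6) / 2
  L_2(s) = (s - 3)(s - 4)(s - 6) / -2
  L_3(s) = (s - 3)(s - 4)(s - 5) / 6
Then P(s) = 186·L_0(s) + 428·L_1(s) + 820·L_2(s) + 1398·L_3(s).
Expanding and collecting terms gives P(s) = 6s^3 + 3s^2 - s.
Check: P(5) = 820. ✓

P(s) = 6s^3 + 3s^2 - s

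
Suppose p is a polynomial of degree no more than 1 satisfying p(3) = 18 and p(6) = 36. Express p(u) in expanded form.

Write p(u) = au + b. Substituting each data point gives a linear system:
  3a + b = 18
  6a + b = 36
Solving the system yields a = 6, b = 0.
So p(u) = 6u.
Check: p(6) = 36. ✓

p(u) = 6u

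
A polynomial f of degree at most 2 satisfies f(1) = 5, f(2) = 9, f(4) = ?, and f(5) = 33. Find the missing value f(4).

23

The 3 known points determine the degree-2 polynomial uniquely.
Write f(u) = au^2 + bu + c. Substituting each data point gives a linear system:
  a + b + c = 5
  4a + 2b + c = 9
  25a + 5b + c = 33
Solving the system yields a = 1, b = 1, c = 3.
So f(u) = u² + u + 3.
Then f(4) = 23.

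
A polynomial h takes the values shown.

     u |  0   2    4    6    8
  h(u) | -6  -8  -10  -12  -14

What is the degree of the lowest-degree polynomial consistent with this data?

1

Forward differences of the values at u = 0, 2, 4, 6, 8:
  h  : -6  -8  -10  -12  -14
  Δ  : -2  -2  -2  -2
  Δ^2: 0  0  0
  Δ^3: 0  0
  Δ^4: 0
The first differences are constant (-2) and nonzero, while all higher differences vanish, so the minimal degree is 1.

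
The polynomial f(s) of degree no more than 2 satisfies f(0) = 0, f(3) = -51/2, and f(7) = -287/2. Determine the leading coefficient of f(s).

-3

Write f(s) = as^2 + bs + c. Substituting each data point gives a linear system:
  c = 0
  9a + 3b + c = -51/2
  49a + 7b + c = -287/2
Solving the system yields a = -3, b = 1/2, c = 0.
So f(s) = -3s^2 + (1/2)s.
The leading coefficient is -3.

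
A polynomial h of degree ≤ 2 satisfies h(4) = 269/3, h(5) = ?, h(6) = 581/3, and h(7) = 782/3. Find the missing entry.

410/3

The 3 known points determine the degree-2 polynomial uniquely.
Write h(s) = as^2 + bs + c. Substituting each data point gives a linear system:
  16a + 4b + c = 269/3
  36a + 6b + c = 581/3
  49a + 7b + c = 782/3
Solving the system yields a = 5, b = 2, c = 5/3.
So h(s) = 5s² + 2s + 5/3.
Then h(5) = 410/3.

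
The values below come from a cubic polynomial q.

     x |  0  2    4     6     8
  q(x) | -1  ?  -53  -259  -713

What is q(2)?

The 4 known points determine the degree-3 polynomial uniquely.
Write q(x) = ax^3 + bx^2 + cx + d. Substituting each data point gives a linear system:
  d = -1
  64a + 16b + 4c + d = -53
  216a + 36b + 6c + d = -259
  512a + 64b + 8c + d = -713
Solving the system yields a = -2, b = 5, c = -1, d = -1.
So q(x) = -2x^3 + 5x^2 - x - 1.
Then q(2) = 1.

1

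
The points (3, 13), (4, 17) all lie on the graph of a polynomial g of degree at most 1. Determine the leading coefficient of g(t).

Write g(t) = at + b. Substituting each data point gives a linear system:
  3a + b = 13
  4a + b = 17
Solving the system yields a = 4, b = 1.
So g(t) = 4t + 1.
The leading coefficient is 4.

4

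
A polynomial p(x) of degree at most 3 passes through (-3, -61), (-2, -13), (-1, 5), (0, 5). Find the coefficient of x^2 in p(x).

-3

Write p(x) = ax^3 + bx^2 + cx + d. Substituting each data point gives a linear system:
  -27a + 9b - 3c + d = -61
  -8a + 4b - 2c + d = -13
  -a + b - c + d = 5
  d = 5
Solving the system yields a = 2, b = -3, c = -5, d = 5.
So p(x) = 2x^3 - 3x^2 - 5x + 5.
The coefficient of x^2 is -3.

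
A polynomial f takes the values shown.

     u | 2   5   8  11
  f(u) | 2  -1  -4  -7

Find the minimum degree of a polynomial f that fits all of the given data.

Forward differences of the values at u = 2, 5, 8, 11:
  f  : 2  -1  -4  -7
  Δ  : -3  -3  -3
  Δ^2: 0  0
  Δ^3: 0
The first differences are constant (-3) and nonzero, while all higher differences vanish, so the minimal degree is 1.

1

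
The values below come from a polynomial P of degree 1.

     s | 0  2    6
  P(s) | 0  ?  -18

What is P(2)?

The 2 known points determine the degree-1 polynomial uniquely.
Write P(s) = as + b. Substituting each data point gives a linear system:
  b = 0
  6a + b = -18
Solving the system yields a = -3, b = 0.
So P(s) = -3s.
Then P(2) = -6.

-6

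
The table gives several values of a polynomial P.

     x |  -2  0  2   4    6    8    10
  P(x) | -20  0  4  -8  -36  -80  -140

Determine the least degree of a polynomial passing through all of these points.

Forward differences of the values at x = -2, 0, 2, 4, 6, 8, 10:
  P  : -20  0  4  -8  -36  -80  -140
  Δ  : 20  4  -12  -28  -44  -60
  Δ^2: -16  -16  -16  -16  -16
  Δ^3: 0  0  0  0
  Δ^4: 0  0  0
  Δ^5: 0  0
  Δ^6: 0
The second differences are constant (-16) and nonzero, while all higher differences vanish, so the minimal degree is 2.

2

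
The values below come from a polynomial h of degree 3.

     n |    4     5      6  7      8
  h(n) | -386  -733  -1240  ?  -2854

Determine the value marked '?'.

On equispaced nodes a degree-3 polynomial has vanishing fourth forward difference, so
  h(4) - 4·h(5) + 6·h(6) - 4·h(7) + h(8) = 0.
Substituting the known values and solving for h(7):
  -4·h(7) = 7748
  h(7) = -1937.

-1937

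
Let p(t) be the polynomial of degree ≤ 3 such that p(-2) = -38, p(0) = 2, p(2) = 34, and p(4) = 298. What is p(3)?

122

Write p(t) = at^3 + bt^2 + ct + d. Substituting each data point gives a linear system:
  -8a + 4b - 2c + d = -38
  d = 2
  8a + 4b + 2c + d = 34
  64a + 16b + 4c + d = 298
Solving the system yields a = 5, b = -1, c = -2, d = 2.
So p(t) = 5t³ - t² - 2t + 2.
Then p(3) = 122.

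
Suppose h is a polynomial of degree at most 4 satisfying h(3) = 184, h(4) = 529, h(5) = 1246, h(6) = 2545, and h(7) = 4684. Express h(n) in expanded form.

Write h(n) = an^4 + bn^3 + cn^2 + dn + e. Substituting each data point gives a linear system:
  81a + 27b + 9c + 3d + e = 184
  256a + 64b + 16c + 4d + e = 529
  625a + 125b + 25c + 5d + e = 1246
  1296a + 216b + 36c + 6d + e = 2545
  2401a + 343b + 49c + 7d + e = 4684
Solving the system yields a = 2, b = -1, c = 4, d = 4, e = 1.
So h(n) = 2n⁴ - n³ + 4n² + 4n + 1.
Check: h(4) = 529. ✓

h(n) = 2n^4 - n^3 + 4n^2 + 4n + 1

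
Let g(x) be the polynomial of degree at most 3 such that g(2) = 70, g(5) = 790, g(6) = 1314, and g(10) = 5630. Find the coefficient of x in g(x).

Write g(x) = ax^3 + bx^2 + cx + d. Substituting each data point gives a linear system:
  8a + 4b + 2c + d = 70
  125a + 25b + 5c + d = 790
  216a + 36b + 6c + d = 1314
  1000a + 100b + 10c + d = 5630
Solving the system yields a = 5, b = 6, c = 3, d = 0.
So g(x) = 5x^3 + 6x^2 + 3x.
The coefficient of x is 3.

3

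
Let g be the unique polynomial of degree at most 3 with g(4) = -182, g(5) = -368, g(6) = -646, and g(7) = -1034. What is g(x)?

g(x) = -3x^3 - x^2 + 6x + 2

Write g(x) = ax^3 + bx^2 + cx + d. Substituting each data point gives a linear system:
  64a + 16b + 4c + d = -182
  125a + 25b + 5c + d = -368
  216a + 36b + 6c + d = -646
  343a + 49b + 7c + d = -1034
Solving the system yields a = -3, b = -1, c = 6, d = 2.
So g(x) = -3x^3 - x^2 + 6x + 2.
Check: g(7) = -1034. ✓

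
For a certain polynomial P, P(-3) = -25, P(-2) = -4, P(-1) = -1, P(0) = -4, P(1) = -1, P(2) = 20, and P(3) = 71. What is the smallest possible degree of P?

Forward differences of the values at x = -3, -2, -1, 0, 1, 2, 3:
  P  : -25  -4  -1  -4  -1  20  71
  Δ  : 21  3  -3  3  21  51
  Δ^2: -18  -6  6  18  30
  Δ^3: 12  12  12  12
  Δ^4: 0  0  0
  Δ^5: 0  0
  Δ^6: 0
The third differences are constant (12) and nonzero, while all higher differences vanish, so the minimal degree is 3.

3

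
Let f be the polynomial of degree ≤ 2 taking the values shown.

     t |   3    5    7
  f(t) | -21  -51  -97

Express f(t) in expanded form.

f(t) = -2t^2 + t - 6

Write f(t) = at^2 + bt + c. Substituting each data point gives a linear system:
  9a + 3b + c = -21
  25a + 5b + c = -51
  49a + 7b + c = -97
Solving the system yields a = -2, b = 1, c = -6.
So f(t) = -2t² + t - 6.
Check: f(5) = -51. ✓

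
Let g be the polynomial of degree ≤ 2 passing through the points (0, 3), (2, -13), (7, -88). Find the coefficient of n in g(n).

-6

Write g(n) = an^2 + bn + c. Substituting each data point gives a linear system:
  c = 3
  4a + 2b + c = -13
  49a + 7b + c = -88
Solving the system yields a = -1, b = -6, c = 3.
So g(n) = -n^2 - 6n + 3.
The coefficient of n is -6.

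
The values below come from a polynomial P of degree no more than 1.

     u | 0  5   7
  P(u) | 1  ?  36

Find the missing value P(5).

The 2 known points determine the degree-1 polynomial uniquely.
Write P(u) = au + b. Substituting each data point gives a linear system:
  b = 1
  7a + b = 36
Solving the system yields a = 5, b = 1.
So P(u) = 5u + 1.
Then P(5) = 26.

26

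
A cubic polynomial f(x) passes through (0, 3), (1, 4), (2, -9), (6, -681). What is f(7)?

-1124

Write f(x) = ax^3 + bx^2 + cx + d. Substituting each data point gives a linear system:
  d = 3
  a + b + c + d = 4
  8a + 4b + 2c + d = -9
  216a + 36b + 6c + d = -681
Solving the system yields a = -4, b = 5, c = 0, d = 3.
So f(x) = -4x³ + 5x² + 3.
Then f(7) = -1124.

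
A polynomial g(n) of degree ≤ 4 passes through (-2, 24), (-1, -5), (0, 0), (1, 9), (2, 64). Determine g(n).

g(n) = 3n^4 + n^3 - n^2 + 6n

Write g(n) = an^4 + bn^3 + cn^2 + dn + e. Substituting each data point gives a linear system:
  16a - 8b + 4c - 2d + e = 24
  a - b + c - d + e = -5
  e = 0
  a + b + c + d + e = 9
  16a + 8b + 4c + 2d + e = 64
Solving the system yields a = 3, b = 1, c = -1, d = 6, e = 0.
So g(n) = 3n^4 + n^3 - n^2 + 6n.
Check: g(0) = 0. ✓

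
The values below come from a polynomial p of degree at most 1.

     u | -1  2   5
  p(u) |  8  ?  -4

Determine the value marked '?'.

2

The 2 known points determine the degree-1 polynomial uniquely.
Write p(u) = au + b. Substituting each data point gives a linear system:
  -a + b = 8
  5a + b = -4
Solving the system yields a = -2, b = 6.
So p(u) = -2u + 6.
Then p(2) = 2.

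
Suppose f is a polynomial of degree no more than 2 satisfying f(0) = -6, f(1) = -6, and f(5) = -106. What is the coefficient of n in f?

Write f(n) = an^2 + bn + c. Substituting each data point gives a linear system:
  c = -6
  a + b + c = -6
  25a + 5b + c = -106
Solving the system yields a = -5, b = 5, c = -6.
So f(n) = -5n² + 5n - 6.
The coefficient of n is 5.

5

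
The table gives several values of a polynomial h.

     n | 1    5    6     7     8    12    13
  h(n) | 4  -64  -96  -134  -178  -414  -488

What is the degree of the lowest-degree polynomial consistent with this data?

Divided differences on the nodes 1, 5, 6, 7, 8, 12, 13:
  order 0: 4  -64  -96  -134  -178  -414  -488
  order 1: -17  -32  -38  -44  -59  -74
  order 2: -3  -3  -3  -3  -3
  order 3: 0  0  0  0
  order 4: 0  0  0
  order 5: 0  0
  order 6: 0
The order-2 divided differences are all -3 (nonzero) and every higher order vanishes, so the data lies on a polynomial of degree exactly 2.

2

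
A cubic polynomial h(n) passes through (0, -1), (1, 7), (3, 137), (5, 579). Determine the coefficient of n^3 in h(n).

4

Write h(n) = an^3 + bn^2 + cn + d. Substituting each data point gives a linear system:
  d = -1
  a + b + c + d = 7
  27a + 9b + 3c + d = 137
  125a + 25b + 5c + d = 579
Solving the system yields a = 4, b = 3, c = 1, d = -1.
So h(n) = 4n^3 + 3n^2 + n - 1.
The leading coefficient is 4.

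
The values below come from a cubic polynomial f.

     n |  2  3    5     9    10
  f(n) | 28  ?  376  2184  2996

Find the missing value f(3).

84

The 4 known points determine the degree-3 polynomial uniquely.
Write f(n) = an^3 + bn^2 + cn + d. Substituting each data point gives a linear system:
  8a + 4b + 2c + d = 28
  125a + 25b + 5c + d = 376
  729a + 81b + 9c + d = 2184
  1000a + 100b + 10c + d = 2996
Solving the system yields a = 3, b = 0, c = -1, d = 6.
So f(n) = 3n³ - n + 6.
Then f(3) = 84.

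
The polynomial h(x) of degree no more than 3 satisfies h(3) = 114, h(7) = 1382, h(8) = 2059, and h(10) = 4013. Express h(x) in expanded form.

Write h(x) = ax^3 + bx^2 + cx + d. Substituting each data point gives a linear system:
  27a + 9b + 3c + d = 114
  343a + 49b + 7c + d = 1382
  512a + 64b + 8c + d = 2059
  1000a + 100b + 10c + d = 4013
Solving the system yields a = 4, b = 0, c = 1, d = 3.
So h(x) = 4x^3 + x + 3.
Check: h(8) = 2059. ✓

h(x) = 4x^3 + x + 3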